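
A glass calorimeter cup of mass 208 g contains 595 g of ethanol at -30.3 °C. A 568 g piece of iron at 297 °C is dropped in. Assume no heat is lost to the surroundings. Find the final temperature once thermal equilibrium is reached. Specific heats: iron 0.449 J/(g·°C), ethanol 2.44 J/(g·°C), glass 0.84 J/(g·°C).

T_f ≈ 14.1 °C

With ΣQ=0 the equilibrium temperature is the m·c-weighted mean:
T_f = (255.03·297 + 1451.8·(-30.3) + 174.72·(-30.3)) / (255.03 + 1451.8 + 174.72)
    = 26461 / 1881.6 ≈ 14.06 °C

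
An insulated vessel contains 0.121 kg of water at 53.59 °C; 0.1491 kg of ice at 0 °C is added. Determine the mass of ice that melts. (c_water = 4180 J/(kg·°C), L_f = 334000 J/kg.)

Water can give up m c ΔT = 0.121×4180×53.59 = 27105 J before reaching 0 °C.
Fully melting the ice requires m_ice L_f = 0.1491×334000 = 49799 J.
27105 J < 49799 J, so only part of the ice melts and the system sits at 0 °C.
m_melted×334000 = 27105  ⇒  m_melted ≈ 0.08115 kg.

m_melted ≈ 0.0812 kg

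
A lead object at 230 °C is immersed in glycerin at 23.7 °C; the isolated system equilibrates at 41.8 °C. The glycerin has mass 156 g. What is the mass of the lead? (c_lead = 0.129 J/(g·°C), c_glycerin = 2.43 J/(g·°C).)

Setting the total heat transfer to zero:
m·0.129·(41.8 − 230) + 156·2.43·(41.8 − 23.7) = 0
-24.28 m = -6861.3
m = -6861.3/-24.28 ≈ 282.6 g

m ≈ 283 g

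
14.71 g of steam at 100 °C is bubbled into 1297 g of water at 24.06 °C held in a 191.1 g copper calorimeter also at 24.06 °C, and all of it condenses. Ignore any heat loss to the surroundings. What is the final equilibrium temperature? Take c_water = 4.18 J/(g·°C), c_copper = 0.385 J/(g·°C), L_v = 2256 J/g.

Conservation of energy gives ΣQ = 0:
steam→water at 100 °C releases m L_v = 14.71·2256 = 33186; condensed water 100 °C→T: 61.49(T − 100); original water: 5421.5(T − 24.06); cup: 73.57(T − 24.06)
5556.5 T = 33186 + 6148.8 + 132211 = 171545
T ≈ 30.87 °C — below 100 °C, confirming all the steam condensed.

T_f ≈ 30.9 °C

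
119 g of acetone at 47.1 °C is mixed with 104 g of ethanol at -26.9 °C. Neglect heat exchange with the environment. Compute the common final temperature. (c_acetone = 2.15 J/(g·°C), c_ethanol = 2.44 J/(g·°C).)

T_f ≈ 10.3 °C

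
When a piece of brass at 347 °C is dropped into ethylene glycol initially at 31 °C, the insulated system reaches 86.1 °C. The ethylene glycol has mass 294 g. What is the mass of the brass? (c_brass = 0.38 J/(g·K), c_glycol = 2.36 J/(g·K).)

|Q_brass| = |Q_glycol|:
m·0.38·(347 − 86.1) = 294·2.36·(86.1 − 31)
99.14 m = 38231  ⇒  m ≈ 385.6 g

m ≈ 386 g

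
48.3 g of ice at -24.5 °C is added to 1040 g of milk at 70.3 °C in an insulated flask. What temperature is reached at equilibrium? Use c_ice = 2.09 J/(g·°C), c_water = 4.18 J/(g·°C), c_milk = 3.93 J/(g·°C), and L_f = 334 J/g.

Let T be the final temperature. ΣQ_i = 0:
warm ice to 0 °C: 48.3·2.09·(0 − (-24.5)) = 2473.2
  latent heat to melt: 48.3·334 = 16132
  warm the meltwater: 201.89 T
  milk: 4087.2(T − 70.3)
4289.1 T = 287330 − 18605 = 268725
T ≈ 62.65 °C. Since T > 0 °C, the all-ice-melts assumption holds.

T_f ≈ 62.7 °C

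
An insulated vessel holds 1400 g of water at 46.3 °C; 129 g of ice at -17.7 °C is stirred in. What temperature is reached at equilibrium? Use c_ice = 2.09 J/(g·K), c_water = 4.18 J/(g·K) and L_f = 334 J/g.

T_f ≈ 34.9 °C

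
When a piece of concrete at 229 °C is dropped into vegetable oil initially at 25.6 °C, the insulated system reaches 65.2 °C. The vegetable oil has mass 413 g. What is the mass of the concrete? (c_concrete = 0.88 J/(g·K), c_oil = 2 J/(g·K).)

m ≈ 227 g

Taking heat into each body as positive, Σ m c ΔT = 0:
m×0.88×(65.2 − 229) + 413×2×(65.2 − 25.6) = 0
-144.14 m = -32710
m = -32710/-144.14 ≈ 226.9 g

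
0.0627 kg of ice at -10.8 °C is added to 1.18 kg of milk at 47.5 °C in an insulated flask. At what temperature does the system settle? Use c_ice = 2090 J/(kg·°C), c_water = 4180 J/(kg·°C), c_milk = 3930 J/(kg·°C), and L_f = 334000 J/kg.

T_f ≈ 40.4 °C

Taking heat into each body as positive, Σ m c ΔT = 0:
ice -10.8→0 °C: 0.0627×2090×10.8 = 1415.3
  melt ice: 0.0627×334000 = 20942
  meltwater 0→T: 0.0627×4180×T = 262.09 T
  milk cools: 1.18×3930×(T − 47.5) = 4637.4(T − 47.5)
4899.5 T = 220276 − 22357 = 197919
T ≈ 40.40 °C. Since T > 0 °C, the all-ice-melts assumption holds.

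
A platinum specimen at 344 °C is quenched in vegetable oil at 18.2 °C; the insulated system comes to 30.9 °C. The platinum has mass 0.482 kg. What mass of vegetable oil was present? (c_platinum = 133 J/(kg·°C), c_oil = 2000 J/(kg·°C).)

m ≈ 0.79 kg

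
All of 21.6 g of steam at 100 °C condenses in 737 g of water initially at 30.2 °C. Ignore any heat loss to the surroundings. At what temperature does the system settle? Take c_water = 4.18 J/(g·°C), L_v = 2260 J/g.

Energy balance with sensible and latent terms:
condense steam: −21.6×2260 = −48816; condensed water 100 °C→T: 90.29(T − 100); original water: 3080.7(T − 30.2)
3170.9 T = 48816 + 9028.8 + 93036 = 150881
T ≈ 47.58 °C (< 100 °C, so full condensation is consistent).

T_f ≈ 47.6 °C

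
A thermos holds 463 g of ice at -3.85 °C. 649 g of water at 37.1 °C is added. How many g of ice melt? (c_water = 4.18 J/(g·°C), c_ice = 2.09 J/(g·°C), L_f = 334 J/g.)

m_melted ≈ 290 g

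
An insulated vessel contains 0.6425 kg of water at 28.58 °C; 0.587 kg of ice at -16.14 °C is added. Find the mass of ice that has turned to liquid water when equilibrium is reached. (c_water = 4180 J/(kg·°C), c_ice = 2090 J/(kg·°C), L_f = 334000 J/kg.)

Cooling the water to 0 °C releases 0.6425·4180·28.58 = 76756 J.
Of that, 0.587·2090·16.14 = 19801 J goes to bring the ice to 0 °C, leaving 56955 J.
Melting all 0.587 kg of ice would need 0.587·334000 = 196058 J.
Since 56955 < 196058 J, not all the ice melts; equilibrium is at 0 °C.
Mass melted = 56955/334000 ≈ 0.1705 kg.

m_melted ≈ 0.171 kg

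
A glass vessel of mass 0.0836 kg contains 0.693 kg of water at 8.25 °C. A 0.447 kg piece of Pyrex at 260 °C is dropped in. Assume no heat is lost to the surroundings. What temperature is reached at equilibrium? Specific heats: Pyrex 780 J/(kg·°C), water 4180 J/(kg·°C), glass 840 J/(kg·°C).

Let T be the final temperature. ΣQ_i = 0:
0.447×780×(T − 260) + 0.693×4180×(T − 8.25) + 0.0836×840×(T − 8.25) = 0
348.66(T − 260) + 2896.7(T − 8.25) + 70.22(T − 8.25) = 0
3315.6 T = 115129
T ≈ 34.72 °C

T_f ≈ 34.7 °C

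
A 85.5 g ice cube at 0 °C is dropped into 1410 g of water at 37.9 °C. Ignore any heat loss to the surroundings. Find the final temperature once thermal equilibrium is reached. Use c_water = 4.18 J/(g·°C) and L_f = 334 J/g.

Conservation of energy gives ΣQ = 0:
melt ice: 85.5·334 = 28557; warm the meltwater: 357.39 T; water: 5893.8(T − 37.9)
6251.2 T = 223375 − 28557 = 194818
T ≈ 31.16 °C (positive, so assuming full melt was valid).

T_f ≈ 31.2 °C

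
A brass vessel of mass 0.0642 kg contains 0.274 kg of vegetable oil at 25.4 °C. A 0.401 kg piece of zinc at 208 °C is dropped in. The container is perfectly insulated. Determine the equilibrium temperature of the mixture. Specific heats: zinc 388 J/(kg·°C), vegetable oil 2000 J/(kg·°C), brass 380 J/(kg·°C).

T_f ≈ 64.4 °C

Net heat exchanged in the isolated system is zero:
0.401*388*(T − 208) + 0.274*2000*(T − 25.4) + 0.0642*380*(T − 25.4) = 0
155.59(T − 208) + 548(T − 25.4) + 24.4(T − 25.4) = 0
727.98 T = 46901
T = 46901 / 727.98 = 64.4 °C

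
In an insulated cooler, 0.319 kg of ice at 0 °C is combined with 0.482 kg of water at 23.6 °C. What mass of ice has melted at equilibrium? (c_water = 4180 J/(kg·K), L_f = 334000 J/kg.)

Cooling the water to 0 °C releases 0.482×4180×23.6 = 47548 J.
Melting all 0.319 kg of ice would need 0.319×334000 = 106546 J.
Since 47548 < 106546 J, not all the ice melts; equilibrium is at 0 °C.
Mass melted = 47548/334000 ≈ 0.1424 kg.

m_melted ≈ 0.142 kg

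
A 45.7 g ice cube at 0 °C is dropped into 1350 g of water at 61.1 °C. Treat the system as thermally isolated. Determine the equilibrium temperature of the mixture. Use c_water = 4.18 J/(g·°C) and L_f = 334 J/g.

T_f ≈ 56.5 °C

Heat gained plus heat lost sum to zero:
latent heat to melt: 45.7×334 = 15264
  meltwater 0→T: 45.7×4.18×T = 191.03 T
  water cools: 1350×4.18×(T − 61.1) = 5643(T − 61.1)
5834 T = 344787 − 15264 = 329524
T ≈ 56.48 °C (positive, so assuming full melt was valid).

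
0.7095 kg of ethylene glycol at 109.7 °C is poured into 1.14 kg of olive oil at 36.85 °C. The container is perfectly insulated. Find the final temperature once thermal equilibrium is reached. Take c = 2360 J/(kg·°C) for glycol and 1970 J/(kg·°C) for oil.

T_f ≈ 68.0 °C

Heat lost by the glycol equals heat gained by the oil:
0.7095*2360*(109.7 − T) = 1.14*1970*(T − 36.85)
1674.4(109.7 − T) = 2245.8(T − 36.85)
3920.2 T = 266442  ⇒  T ≈ 67.97 °C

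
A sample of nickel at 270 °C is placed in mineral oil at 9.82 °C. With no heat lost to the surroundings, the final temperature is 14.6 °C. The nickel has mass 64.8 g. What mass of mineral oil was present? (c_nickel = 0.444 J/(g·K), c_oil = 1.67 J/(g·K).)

m ≈ 921 g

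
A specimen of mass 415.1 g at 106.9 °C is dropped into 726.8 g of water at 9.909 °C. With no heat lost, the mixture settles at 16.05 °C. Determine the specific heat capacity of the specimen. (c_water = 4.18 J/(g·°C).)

m_s c (T_s − T_f) = m_water c_water (T_f − T_0):
415.1·c·(106.9 − 16.05) = 726.8·4.18·(16.05 − 9.909)
37712 c = 18657  ⇒  c ≈ 0.4947 J/(g·°C)

c ≈ 0.495 J/(g·°C)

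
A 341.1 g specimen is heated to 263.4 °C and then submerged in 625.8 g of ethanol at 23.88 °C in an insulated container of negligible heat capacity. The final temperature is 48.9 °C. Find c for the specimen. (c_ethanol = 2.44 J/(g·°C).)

c ≈ 0.522 J/(g·°C)

Heat gained plus heat lost sum to zero:
341.1×c×(48.9 − 263.4) + 625.8×2.44×(48.9 − 23.88) = 0
-73166 c = -38204
c = -38204/-73166 ≈ 0.5222 J/(g·°C)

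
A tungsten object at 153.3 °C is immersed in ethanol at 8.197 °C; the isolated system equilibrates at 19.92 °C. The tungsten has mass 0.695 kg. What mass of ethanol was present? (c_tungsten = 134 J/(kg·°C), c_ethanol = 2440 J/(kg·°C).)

m ≈ 0.434 kg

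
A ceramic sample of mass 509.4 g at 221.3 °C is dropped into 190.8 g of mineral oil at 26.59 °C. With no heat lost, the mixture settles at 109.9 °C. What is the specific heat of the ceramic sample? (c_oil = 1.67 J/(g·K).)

m_s c (T_s − T_f) = m_oil c_oil (T_f − T_0):
509.4·c·(221.3 − 109.9) = 190.8·1.67·(109.9 − 26.59)
56747 c = 26546  ⇒  c ≈ 0.4678 J/(g·K)

c ≈ 0.468 J/(g·K)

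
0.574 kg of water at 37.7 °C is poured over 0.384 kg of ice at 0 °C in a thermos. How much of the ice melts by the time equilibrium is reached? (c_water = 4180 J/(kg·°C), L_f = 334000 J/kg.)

m_melted ≈ 0.271 kg

Water can give up m c ΔT = 0.574×4180×37.7 = 90454 J before reaching 0 °C.
Melting all 0.384 kg of ice would need 0.384×334000 = 128256 J.
90454 J < 128256 J, so only part of the ice melts and the system sits at 0 °C.
Mass melted = 90454/334000 ≈ 0.2708 kg.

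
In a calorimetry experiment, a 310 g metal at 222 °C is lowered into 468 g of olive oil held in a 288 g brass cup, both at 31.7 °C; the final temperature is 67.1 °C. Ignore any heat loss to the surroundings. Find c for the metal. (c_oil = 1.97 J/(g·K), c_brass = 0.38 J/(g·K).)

c ≈ 0.76 J/(g·K)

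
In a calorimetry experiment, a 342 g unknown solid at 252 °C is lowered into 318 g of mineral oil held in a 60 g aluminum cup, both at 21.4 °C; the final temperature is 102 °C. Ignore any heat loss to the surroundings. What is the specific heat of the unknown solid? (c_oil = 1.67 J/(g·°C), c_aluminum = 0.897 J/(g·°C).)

Heat gained plus heat lost sum to zero:
342·c·(102 − 252) + 318·1.67·(102 − 21.4) + 60·0.897·(102 − 21.4) = 0
-51300 c = -47141
c = -47141/-51300 ≈ 0.9189 J/(g·°C)

c ≈ 0.919 J/(g·°C)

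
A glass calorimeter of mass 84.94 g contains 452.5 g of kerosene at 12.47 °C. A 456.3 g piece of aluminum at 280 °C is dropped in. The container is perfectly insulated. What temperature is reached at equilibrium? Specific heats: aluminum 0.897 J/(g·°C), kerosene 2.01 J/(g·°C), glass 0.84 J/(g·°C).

T_f ≈ 91.2 °C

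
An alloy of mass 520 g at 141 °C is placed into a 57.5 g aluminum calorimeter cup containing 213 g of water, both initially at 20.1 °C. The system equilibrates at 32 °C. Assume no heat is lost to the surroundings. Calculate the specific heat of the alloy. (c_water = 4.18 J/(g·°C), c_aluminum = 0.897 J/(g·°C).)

Let T be the final temperature. ΣQ_i = 0:
520×c×(32 − 141) + 213×4.18×(32 − 20.1) + 57.5×0.897×(32 − 20.1) = 0
-56680 c = -11209
c = -11209/-56680 ≈ 0.1978 J/(g·°C)

c ≈ 0.198 J/(g·°C)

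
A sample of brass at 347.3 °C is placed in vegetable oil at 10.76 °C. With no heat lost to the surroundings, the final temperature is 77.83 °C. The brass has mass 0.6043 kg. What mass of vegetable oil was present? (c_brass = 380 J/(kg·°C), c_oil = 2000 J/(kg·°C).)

Setting the total heat transfer to zero:
0.6043·380·(77.83 − 347.3) + m·2000·(77.83 − 10.76) = 0
134140 m = 61879
m = 61879/134140 ≈ 0.4613 kg

m ≈ 0.461 kg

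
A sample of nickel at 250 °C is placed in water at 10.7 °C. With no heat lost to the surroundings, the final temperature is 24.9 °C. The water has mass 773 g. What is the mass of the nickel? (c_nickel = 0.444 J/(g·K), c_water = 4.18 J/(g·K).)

Let T be the final temperature. ΣQ_i = 0:
m×0.444×(24.9 − 250) + 773×4.18×(24.9 − 10.7) = 0
-99.94 m = -45882
m = -45882/-99.94 ≈ 459.1 g

m ≈ 459 g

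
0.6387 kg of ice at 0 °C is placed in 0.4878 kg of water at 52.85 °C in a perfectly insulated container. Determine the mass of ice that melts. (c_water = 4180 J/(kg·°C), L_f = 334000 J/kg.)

Cooling the water to 0 °C releases 0.4878×4180×52.85 = 107761 J.
To melt every bit of ice: 0.6387×334000 = 213326 J.
That's not enough to melt it all — equilibrium is at 0 °C with ice remaining.
Mass melted = 107761/334000 ≈ 0.3226 kg.

m_melted ≈ 0.323 kg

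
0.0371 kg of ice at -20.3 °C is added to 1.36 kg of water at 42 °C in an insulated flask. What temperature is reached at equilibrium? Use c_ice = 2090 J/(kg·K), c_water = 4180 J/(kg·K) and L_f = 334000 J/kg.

T_f ≈ 38.5 °C

Heat gained plus heat lost sum to zero:
warm ice to 0 °C: 0.0371·2090·(0 − (-20.3)) = 1574
  latent heat to melt: 0.0371·334000 = 12391
  meltwater 0→T: 0.0371·4180·T = 155.08 T
  water: 5684.8(T − 42)
5839.9 T = 238762 − 13965 = 224796
T ≈ 38.49 °C (positive, so assuming full melt was valid).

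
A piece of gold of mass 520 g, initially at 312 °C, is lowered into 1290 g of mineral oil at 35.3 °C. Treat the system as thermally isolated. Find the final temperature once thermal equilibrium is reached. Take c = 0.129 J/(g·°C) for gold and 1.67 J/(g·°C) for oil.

Conservation of energy gives ΣQ = 0:
520·0.129·(T − 312) + 1290·1.67·(T − 35.3) = 0
67.08(T − 312) + 2154.3(T − 35.3) = 0
(67.08 + 2154.3) T = 67.08·312 + 2154.3·35.3
T = 96976/2221.4 ≈ 43.66 °C

T_f ≈ 43.7 °C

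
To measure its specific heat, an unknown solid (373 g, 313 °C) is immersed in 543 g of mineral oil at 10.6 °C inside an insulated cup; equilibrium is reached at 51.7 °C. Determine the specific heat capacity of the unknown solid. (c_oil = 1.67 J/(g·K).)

Heat lost by the unknown solid = heat gained by the oil:
373·c·(313 − 51.7) = 543·1.67·(51.7 − 10.6)
97465 c = 37270  ⇒  c ≈ 0.3824 J/(g·K)

c ≈ 0.382 J/(g·K)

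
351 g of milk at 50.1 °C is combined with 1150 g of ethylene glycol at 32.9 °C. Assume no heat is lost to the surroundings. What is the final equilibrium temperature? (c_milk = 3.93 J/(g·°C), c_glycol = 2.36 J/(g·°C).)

Net heat exchanged in the isolated system is zero:
351·3.93·(T − 50.1) + 1150·2.36·(T − 32.9) = 0
1379.4(T − 50.1) + 2714(T − 32.9) = 0
(1379.4 + 2714) T = 1379.4·50.1 + 2714·32.9
T ≈ 38.70 °C

T_f ≈ 38.7 °C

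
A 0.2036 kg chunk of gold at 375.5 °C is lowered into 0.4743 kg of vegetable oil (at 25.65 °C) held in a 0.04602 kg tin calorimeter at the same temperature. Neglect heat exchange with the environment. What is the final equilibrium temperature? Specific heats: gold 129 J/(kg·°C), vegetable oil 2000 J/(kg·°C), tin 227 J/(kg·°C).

T_f ≈ 35.0 °C

Energy conservation, ΣQ = 0:
0.2036×129×(T − 375.5) + 0.4743×2000×(T − 25.65) + 0.04602×227×(T − 25.65) = 0
985.31 T = 34462
T ≈ 34.98 °C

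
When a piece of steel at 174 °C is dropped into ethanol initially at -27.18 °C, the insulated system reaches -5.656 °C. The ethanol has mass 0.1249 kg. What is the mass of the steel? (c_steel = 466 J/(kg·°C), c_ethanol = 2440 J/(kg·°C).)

m ≈ 0.0784 kg

Heat lost by the steel = heat gained by the ethanol:
m×466×(174 − -5.656) = 0.1249×2440×(-5.656 − (-27.18))
83720 m = 6559.6  ⇒  m ≈ 0.07835 kg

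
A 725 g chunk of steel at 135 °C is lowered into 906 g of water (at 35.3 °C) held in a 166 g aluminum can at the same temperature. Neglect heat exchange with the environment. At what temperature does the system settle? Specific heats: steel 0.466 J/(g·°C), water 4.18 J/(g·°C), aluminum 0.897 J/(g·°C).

T_f ≈ 43.2 °C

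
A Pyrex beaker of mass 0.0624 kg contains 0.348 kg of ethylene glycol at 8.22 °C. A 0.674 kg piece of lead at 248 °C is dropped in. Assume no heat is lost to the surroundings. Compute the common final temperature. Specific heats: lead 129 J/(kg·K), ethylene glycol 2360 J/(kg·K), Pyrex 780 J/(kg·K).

T_f ≈ 30.0 °C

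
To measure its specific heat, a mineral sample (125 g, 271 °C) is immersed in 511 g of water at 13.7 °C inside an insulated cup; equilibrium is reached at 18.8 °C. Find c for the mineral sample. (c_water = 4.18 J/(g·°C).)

m_s c (T_s − T_f) = m_water c_water (T_f − T_0):
125×c×(271 − 18.8) = 511×4.18×(18.8 − 13.7)
31525 c = 10893  ⇒  c ≈ 0.3456 J/(g·°C)

c ≈ 0.346 J/(g·°C)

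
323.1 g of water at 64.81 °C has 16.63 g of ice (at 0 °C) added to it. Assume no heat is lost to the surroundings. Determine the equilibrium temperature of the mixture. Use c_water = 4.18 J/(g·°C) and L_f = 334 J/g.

Let T be the final temperature. ΣQ_i = 0:
latent heat to melt: 16.63×334 = 5554.4; warm the meltwater: 69.51 T; water cools: 323.1×4.18×(T − 64.81) = 1350.6(T − 64.81)
1420.1 T = 87530 − 5554.4 = 81975
T ≈ 57.73 °C. Since T > 0 °C, the all-ice-melts assumption holds.

T_f ≈ 57.7 °C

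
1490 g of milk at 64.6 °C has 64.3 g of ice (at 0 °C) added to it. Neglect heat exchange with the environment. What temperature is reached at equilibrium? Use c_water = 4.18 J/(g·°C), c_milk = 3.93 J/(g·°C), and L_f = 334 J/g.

Conservation of energy gives ΣQ = 0:
latent heat to melt: 64.3·334 = 21476; warm the meltwater: 268.77 T; milk: 5855.7(T − 64.6)
6124.5 T = 378278 − 21476 = 356802
T ≈ 58.26 °C (positive, so assuming full melt was valid).

T_f ≈ 58.3 °C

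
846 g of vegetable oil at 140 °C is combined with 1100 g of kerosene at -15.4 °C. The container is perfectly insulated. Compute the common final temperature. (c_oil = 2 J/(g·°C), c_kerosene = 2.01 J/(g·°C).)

T_f = Σ m_i c_i T_i / Σ m_i c_i:
T_f = (1692·140 + 2211·(-15.4)) / (1692 + 2211)
    = 202831 / 3903 ≈ 51.97 °C

T_f ≈ 52.0 °C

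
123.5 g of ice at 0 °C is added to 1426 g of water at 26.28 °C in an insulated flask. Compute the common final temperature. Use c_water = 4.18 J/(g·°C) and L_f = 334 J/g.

Energy balance with sensible and latent terms:
melt ice: 123.5·334 = 41249
  meltwater 0→T: 123.5·4.18·T = 516.23 T
  water cools: 1426·4.18·(T − 26.28) = 5960.7(T − 26.28)
6476.9 T = 156647 − 41249 = 115398
T ≈ 17.82 °C. Since T > 0 °C, the all-ice-melts assumption holds.

T_f ≈ 17.8 °C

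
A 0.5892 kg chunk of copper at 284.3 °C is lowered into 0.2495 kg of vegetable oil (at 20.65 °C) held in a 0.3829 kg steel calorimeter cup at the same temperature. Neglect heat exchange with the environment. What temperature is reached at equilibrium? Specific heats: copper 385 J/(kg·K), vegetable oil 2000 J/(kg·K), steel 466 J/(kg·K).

T_f ≈ 86.8 °C

Setting the total heat transfer to zero:
0.5892×385×(T − 284.3) + 0.2495×2000×(T − 20.65) + 0.3829×466×(T − 20.65) = 0
904.27 T = 78480
T ≈ 86.79 °C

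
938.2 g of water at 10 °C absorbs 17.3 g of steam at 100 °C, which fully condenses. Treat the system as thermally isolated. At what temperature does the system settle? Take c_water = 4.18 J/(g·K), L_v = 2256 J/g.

T_f ≈ 21.4 °C

Energy balance with sensible and latent terms:
condense steam: −17.3·2256 = −39029
  condensate cools 100→T: 17.3·4.18·(T − 100) = 72.31(T − 100)
  water warms: 938.2·4.18·(T − 10) = 3921.7(T − 10)
3994 T = 39029 + 7231.4 + 39217 = 85477
T ≈ 21.40 °C — below 100 °C, confirming all the steam condensed.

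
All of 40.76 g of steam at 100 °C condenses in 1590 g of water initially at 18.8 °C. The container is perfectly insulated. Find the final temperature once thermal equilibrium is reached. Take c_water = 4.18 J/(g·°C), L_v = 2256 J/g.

T_f ≈ 34.3 °C

Sum of m c ΔT and latent-heat terms is zero:
latent heat released on condensation: 40.76·2256 = 91955; condensate cools 100→T: 40.76·4.18·(T − 100) = 170.38(T − 100); original water: 6646.2(T − 18.8)
6816.6 T = 91955 + 17038 + 124949 = 233941
T ≈ 34.32 °C (< 100 °C, so full condensation is consistent).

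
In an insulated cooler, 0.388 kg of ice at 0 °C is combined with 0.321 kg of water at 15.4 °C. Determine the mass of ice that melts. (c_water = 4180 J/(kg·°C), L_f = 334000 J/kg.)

m_melted ≈ 0.0619 kg

Cooling the water to 0 °C releases 0.321×4180×15.4 = 20663 J.
Fully melting the ice requires m_ice L_f = 0.388×334000 = 129592 J.
That's not enough to melt it all — equilibrium is at 0 °C with ice remaining.
Mass melted = 20663/334000 ≈ 0.06187 kg.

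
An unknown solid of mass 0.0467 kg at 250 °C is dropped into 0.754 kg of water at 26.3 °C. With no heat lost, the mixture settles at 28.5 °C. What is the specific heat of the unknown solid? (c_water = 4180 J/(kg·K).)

Net heat exchanged in the isolated system is zero:
0.0467×c×(28.5 − 250) + 0.754×4180×(28.5 − 26.3) = 0
-10.34 c = -6933.8
c = -6933.8/-10.34 ≈ 670.3 J/(kg·K)

c ≈ 670 J/(kg·K)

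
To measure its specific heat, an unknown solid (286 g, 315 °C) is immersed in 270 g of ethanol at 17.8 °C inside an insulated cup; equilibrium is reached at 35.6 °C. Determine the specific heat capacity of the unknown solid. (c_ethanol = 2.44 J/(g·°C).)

c ≈ 0.147 J/(g·°C)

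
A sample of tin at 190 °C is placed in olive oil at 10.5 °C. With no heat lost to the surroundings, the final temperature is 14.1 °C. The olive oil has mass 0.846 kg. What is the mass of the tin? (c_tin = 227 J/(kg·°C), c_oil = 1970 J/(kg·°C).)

Taking heat into each body as positive, Σ m c ΔT = 0:
m·227·(14.1 − 190) + 0.846·1970·(14.1 − 10.5) = 0
-39929 m = -5999.8
m = -5999.8/-39929 ≈ 0.1503 kg

m ≈ 0.15 kg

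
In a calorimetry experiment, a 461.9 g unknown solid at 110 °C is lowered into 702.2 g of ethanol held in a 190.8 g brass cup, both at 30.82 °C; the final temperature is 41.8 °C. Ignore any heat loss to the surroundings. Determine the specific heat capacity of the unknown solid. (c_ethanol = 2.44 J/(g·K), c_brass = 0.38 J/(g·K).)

c ≈ 0.622 J/(g·K)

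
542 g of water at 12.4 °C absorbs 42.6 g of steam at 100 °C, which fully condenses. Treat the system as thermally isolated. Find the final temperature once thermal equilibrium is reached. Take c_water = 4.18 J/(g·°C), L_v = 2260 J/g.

Energy conservation, ΣQ = 0:
latent heat released on condensation: 42.6×2260 = 96276
  condensed water 100 °C→T: 178.07(T − 100)
  water warms: 542×4.18×(T − 12.4) = 2265.6(T − 12.4)
2443.6 T = 96276 + 17807 + 28093 = 142176
T ≈ 58.18 °C (< 100 °C, so full condensation is consistent).

T_f ≈ 58.2 °C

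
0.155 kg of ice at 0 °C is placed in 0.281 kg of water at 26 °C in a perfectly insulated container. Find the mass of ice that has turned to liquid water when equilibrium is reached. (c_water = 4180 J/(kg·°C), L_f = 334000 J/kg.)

m_melted ≈ 0.0914 kg

Cooling the water to 0 °C releases 0.281·4180·26 = 30539 J.
Fully melting the ice requires m_ice L_f = 0.155·334000 = 51770 J.
30539 J < 51770 J, so only part of the ice melts and the system sits at 0 °C.
m_melted·334000 = 30539  ⇒  m_melted ≈ 0.09143 kg.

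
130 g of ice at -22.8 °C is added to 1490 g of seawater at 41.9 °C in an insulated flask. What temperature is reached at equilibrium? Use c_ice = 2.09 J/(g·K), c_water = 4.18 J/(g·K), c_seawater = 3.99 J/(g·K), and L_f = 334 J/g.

T_f ≈ 30.7 °C

Conservation of energy gives ΣQ = 0:
ice -22.8→0 °C: 130·2.09·22.8 = 6194.8; fusion: m_ice L_f = 130·334 = 43420; meltwater 0→T: 130·4.18·T = 543.4 T; seawater cools: 1490·3.99·(T − 41.9) = 5945.1(T − 41.9)
6488.5 T = 249100 − 49615 = 199485
T ≈ 30.74 °C — above 0 °C, consistent with complete melting.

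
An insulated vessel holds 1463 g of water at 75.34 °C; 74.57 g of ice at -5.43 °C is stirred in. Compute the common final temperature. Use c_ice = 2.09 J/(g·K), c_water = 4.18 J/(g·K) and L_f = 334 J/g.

T_f ≈ 67.7 °C

Setting the total heat transfer to zero:
ice -5.43→0 °C: 74.57·2.09·5.43 = 846.27; fusion: m_ice L_f = 74.57·334 = 24906; warm the meltwater: 311.7 T; water: 6115.3(T − 75.34)
6427 T = 460730 − 25753 = 434977
T ≈ 67.68 °C (positive, so assuming full melt was valid).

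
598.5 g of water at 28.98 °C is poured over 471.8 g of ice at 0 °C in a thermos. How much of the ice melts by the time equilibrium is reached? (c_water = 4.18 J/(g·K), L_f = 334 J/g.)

Heat available from the water dropping to 0 °C: 598.5×4.18×28.98 = 72500 J.
To melt every bit of ice: 471.8×334 = 157581 J.
72500 J < 157581 J, so only part of the ice melts and the system sits at 0 °C.
m_melt = 72500 / L_f = 217.1 g.

m_melted ≈ 217 g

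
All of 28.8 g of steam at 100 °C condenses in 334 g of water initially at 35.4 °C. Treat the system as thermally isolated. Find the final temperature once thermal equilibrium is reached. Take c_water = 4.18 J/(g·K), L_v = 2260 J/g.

Energy conservation, ΣQ = 0:
latent heat released on condensation: 28.8×2260 = 65088; condensed water 100 °C→T: 120.38(T − 100); original water: 1396.1(T − 35.4)
1516.5 T = 65088 + 12038 + 49423 = 126549
T ≈ 83.45 °C — below 100 °C, confirming all the steam condensed.

T_f ≈ 83.4 °C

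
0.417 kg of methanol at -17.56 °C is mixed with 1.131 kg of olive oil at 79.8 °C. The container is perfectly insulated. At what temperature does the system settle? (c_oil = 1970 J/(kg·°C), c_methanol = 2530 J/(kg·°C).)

T_f ≈ 48.5 °C

Let T be the final temperature. ΣQ_i = 0:
1.131·1970·(T − 79.8) + 0.417·2530·(T − (-17.56)) = 0
2228.1(T − 79.8) + 1055(T − (-17.56)) = 0
(2228.1 + 1055) T = 2228.1·79.8 + 1055·(-17.56)
T ≈ 48.51 °C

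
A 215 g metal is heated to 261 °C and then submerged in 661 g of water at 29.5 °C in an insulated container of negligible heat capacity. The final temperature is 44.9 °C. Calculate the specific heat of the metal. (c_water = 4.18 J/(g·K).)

c ≈ 0.916 J/(g·K)

Heat lost by the metal = heat gained by the water:
215·c·(261 − 44.9) = 661·4.18·(44.9 − 29.5)
46462 c = 42550  ⇒  c ≈ 0.9158 J/(g·K)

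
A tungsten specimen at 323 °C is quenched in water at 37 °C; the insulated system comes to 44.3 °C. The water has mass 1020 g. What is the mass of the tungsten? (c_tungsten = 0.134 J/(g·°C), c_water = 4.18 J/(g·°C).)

m ≈ 833 g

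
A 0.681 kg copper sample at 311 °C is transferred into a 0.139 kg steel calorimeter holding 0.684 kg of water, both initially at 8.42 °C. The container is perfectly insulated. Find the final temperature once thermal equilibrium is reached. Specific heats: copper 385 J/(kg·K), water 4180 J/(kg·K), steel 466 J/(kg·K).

T_f is the heat-capacity-weighted average of the initial temperatures:
T_f = (262.19×311 + 2859.1×8.42 + 64.77×8.42) / (262.19 + 2859.1 + 64.77)
    = 106159 / 3186.1 ≈ 33.32 °C

T_f ≈ 33.3 °C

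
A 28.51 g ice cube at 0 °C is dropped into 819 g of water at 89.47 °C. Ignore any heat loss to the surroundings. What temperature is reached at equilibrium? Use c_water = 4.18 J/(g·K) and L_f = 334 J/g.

T_f ≈ 83.8 °C

Energy conservation, ΣQ = 0:
melt ice: 28.51·334 = 9522.3
  meltwater 0→T: 28.51·4.18·T = 119.17 T
  water: 3423.4(T − 89.47)
3542.6 T = 306293 − 9522.3 = 296771
T ≈ 83.77 °C (positive, so assuming full melt was valid).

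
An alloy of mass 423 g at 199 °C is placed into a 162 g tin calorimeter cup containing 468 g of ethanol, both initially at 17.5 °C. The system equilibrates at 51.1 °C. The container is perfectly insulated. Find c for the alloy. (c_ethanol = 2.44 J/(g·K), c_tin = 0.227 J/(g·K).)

c ≈ 0.633 J/(g·K)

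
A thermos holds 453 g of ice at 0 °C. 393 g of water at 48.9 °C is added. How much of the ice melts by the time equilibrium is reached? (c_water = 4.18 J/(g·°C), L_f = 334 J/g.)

m_melted ≈ 241 g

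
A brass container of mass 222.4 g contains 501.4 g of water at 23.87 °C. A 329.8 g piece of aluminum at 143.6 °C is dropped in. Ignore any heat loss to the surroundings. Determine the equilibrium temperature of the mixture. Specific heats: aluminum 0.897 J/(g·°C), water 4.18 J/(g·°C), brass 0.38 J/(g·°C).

Net heat exchanged in the isolated system is zero:
329.8*0.897*(T − 143.6) + 501.4*4.18*(T − 23.87) + 222.4*0.38*(T − 23.87) = 0
295.83(T − 143.6) + 2095.9(T − 23.87) + 84.51(T − 23.87) = 0
(295.83 + 2095.9 + 84.51) T = 295.83*143.6 + 2095.9*23.87 + 84.51*23.87
T ≈ 38.17 °C

T_f ≈ 38.2 °C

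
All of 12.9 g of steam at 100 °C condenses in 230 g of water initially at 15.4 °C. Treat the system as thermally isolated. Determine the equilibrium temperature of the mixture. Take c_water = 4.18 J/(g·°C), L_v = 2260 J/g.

Net heat exchanged in the isolated system is zero:
latent heat released on condensation: 12.9·2260 = 29154
  condensate cools 100→T: 12.9·4.18·(T − 100) = 53.92(T − 100)
  original water: 961.4(T − 15.4)
1015.3 T = 29154 + 5392.2 + 14806 = 49352
T ≈ 48.61 °C, under the boiling point, so the assumption holds.

T_f ≈ 48.6 °C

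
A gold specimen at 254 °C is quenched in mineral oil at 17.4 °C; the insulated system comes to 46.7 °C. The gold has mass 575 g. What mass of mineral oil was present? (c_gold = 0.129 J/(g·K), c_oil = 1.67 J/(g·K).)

|Q_gold| = |Q_oil|:
575·0.129·(254 − 46.7) = m·1.67·(46.7 − 17.4)
48.93 m = 15376  ⇒  m ≈ 314.2 g

m ≈ 314 g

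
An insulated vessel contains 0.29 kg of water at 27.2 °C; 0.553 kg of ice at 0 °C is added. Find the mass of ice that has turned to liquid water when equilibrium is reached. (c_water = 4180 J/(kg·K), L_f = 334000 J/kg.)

Cooling the water to 0 °C releases 0.29·4180·27.2 = 32972 J.
To melt every bit of ice: 0.553·334000 = 184702 J.
Since 32972 < 184702 J, not all the ice melts; equilibrium is at 0 °C.
m_melt = 32972 / L_f = 0.09872 kg.

m_melted ≈ 0.0987 kg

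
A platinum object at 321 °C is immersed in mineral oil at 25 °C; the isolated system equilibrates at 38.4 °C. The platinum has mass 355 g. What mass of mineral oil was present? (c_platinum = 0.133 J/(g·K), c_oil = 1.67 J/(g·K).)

Energy conservation, ΣQ = 0:
355·0.133·(38.4 − 321) + m·1.67·(38.4 − 25) = 0
22.38 m = 13343
m = 13343/22.38 ≈ 596.3 g

m ≈ 596 g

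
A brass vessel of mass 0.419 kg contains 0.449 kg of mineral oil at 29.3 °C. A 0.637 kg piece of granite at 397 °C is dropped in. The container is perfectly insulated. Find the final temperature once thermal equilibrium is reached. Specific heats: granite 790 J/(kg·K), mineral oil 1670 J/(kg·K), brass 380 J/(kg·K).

T_f ≈ 160.3 °C

Taking heat into each body as positive, Σ m c ΔT = 0:
0.637·790·(T − 397) + 0.449·1670·(T − 29.3) + 0.419·380·(T − 29.3) = 0
503.23(T − 397) + 749.83(T − 29.3) + 159.22(T − 29.3) = 0
1412.3 T = 226417
T = 226417/1412.3 ≈ 160.32 °C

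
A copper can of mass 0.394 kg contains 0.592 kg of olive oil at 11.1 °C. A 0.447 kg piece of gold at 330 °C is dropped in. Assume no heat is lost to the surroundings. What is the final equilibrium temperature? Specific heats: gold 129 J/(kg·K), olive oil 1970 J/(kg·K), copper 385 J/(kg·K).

T_f ≈ 24.5 °C

Let T be the final temperature. ΣQ_i = 0:
0.447×129×(T − 330) + 0.592×1970×(T − 11.1) + 0.394×385×(T − 11.1) = 0
57.66(T − 330) + 1166.2(T − 11.1) + 151.69(T − 11.1) = 0
1375.6 T = 33658
T ≈ 24.47 °C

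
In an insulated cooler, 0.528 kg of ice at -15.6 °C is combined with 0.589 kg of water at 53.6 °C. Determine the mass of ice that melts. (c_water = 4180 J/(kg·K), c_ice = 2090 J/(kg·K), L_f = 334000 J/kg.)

Heat available from the water dropping to 0 °C: 0.589×4180×53.6 = 131964 J.
Warming the ice to 0 °C takes 0.528×2090×15.6 = 17215 J, leaving 114749 J for melting.
Melting all 0.528 kg of ice would need 0.528×334000 = 176352 J.
That's not enough to melt it all — equilibrium is at 0 °C with ice remaining.
Mass melted = 114749/334000 ≈ 0.3436 kg.

m_melted ≈ 0.344 kg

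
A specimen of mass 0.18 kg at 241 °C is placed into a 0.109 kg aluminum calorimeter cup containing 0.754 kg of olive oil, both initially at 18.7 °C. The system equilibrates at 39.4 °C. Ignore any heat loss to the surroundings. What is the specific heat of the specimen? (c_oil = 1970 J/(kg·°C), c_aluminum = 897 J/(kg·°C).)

c ≈ 903 J/(kg·°C)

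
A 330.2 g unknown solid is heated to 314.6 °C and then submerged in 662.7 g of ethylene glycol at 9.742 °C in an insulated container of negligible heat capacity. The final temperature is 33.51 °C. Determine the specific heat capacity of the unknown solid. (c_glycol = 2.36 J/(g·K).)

c ≈ 0.4 J/(g·K)

Conservation of energy gives ΣQ = 0:
330.2×c×(33.51 − 314.6) + 662.7×2.36×(33.51 − 9.742) = 0
-92816 c = -37172
c = -37172/-92816 ≈ 0.4005 J/(g·K)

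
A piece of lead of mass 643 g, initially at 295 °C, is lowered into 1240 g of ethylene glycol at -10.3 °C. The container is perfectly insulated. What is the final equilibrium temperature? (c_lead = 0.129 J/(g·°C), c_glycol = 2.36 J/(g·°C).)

T_f = Σ m_i c_i T_i / Σ m_i c_i:
T_f = (82.95·295 + 2926.4·(-10.3)) / (82.95 + 2926.4)
    = -5672.6 / 3009.3 ≈ -1.88 °C

T_f ≈ -1.9 °C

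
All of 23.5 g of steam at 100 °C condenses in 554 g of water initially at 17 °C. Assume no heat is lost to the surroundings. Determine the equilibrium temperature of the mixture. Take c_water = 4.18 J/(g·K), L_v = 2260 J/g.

T_f ≈ 42.4 °C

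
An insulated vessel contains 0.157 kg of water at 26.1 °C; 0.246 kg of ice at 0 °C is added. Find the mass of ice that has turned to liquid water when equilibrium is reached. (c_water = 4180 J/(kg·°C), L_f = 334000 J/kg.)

m_melted ≈ 0.0513 kg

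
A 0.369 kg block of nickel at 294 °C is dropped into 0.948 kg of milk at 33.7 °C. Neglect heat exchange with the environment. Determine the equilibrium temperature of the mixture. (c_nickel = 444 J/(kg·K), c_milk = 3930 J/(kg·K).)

T_f ≈ 44.7 °C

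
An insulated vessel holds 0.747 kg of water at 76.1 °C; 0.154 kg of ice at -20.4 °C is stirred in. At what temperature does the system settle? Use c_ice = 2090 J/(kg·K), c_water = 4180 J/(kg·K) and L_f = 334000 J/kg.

T_f ≈ 47.7 °C

Let T be the final temperature. ΣQ_i = 0:
ice -20.4→0 °C: 0.154×2090×20.4 = 6565.9; latent heat to melt: 0.154×334000 = 51436; meltwater 0→T: 0.154×4180×T = 643.72 T; water cools: 0.747×4180×(T − 76.1) = 3122.5(T − 76.1)
3766.2 T = 237619 − 58002 = 179617
T ≈ 47.69 °C (positive, so assuming full melt was valid).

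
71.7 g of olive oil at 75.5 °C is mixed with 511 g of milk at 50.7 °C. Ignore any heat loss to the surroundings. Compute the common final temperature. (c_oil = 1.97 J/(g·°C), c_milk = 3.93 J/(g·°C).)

T_f ≈ 52.3 °C

With ΣQ=0 the equilibrium temperature is the m·c-weighted mean:
T_f = (141.25·75.5 + 2008.2·50.7) / (141.25 + 2008.2)
    = 112482 / 2149.5 ≈ 52.33 °C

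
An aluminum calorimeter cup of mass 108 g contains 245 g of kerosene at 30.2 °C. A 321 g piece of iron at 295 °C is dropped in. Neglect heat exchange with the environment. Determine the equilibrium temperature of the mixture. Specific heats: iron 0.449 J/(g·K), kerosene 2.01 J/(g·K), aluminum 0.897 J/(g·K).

T_f ≈ 82.2 °C

Energy conservation, ΣQ = 0:
321×0.449×(T − 295) + 245×2.01×(T − 30.2) + 108×0.897×(T − 30.2) = 0
144.13(T − 295) + 492.45(T − 30.2) + 96.88(T − 30.2) = 0
733.45 T = 60316
T ≈ 82.24 °C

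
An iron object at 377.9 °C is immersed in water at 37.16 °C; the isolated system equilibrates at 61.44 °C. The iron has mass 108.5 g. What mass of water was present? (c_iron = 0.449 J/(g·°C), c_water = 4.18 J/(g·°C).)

Heat lost by the iron = heat gained by the water:
108.5·0.449·(377.9 − 61.44) = m·4.18·(61.44 − 37.16)
101.49 m = 15417  ⇒  m ≈ 151.9 g

m ≈ 152 g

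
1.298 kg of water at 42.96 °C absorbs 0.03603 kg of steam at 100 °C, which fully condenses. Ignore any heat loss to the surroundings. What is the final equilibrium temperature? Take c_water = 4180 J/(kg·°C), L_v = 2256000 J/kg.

Conservation of energy gives ΣQ = 0:
condense steam: −0.03603×2256000 = −81284; condensate cools 100→T: 0.03603×4180×(T − 100) = 150.61(T − 100); water warms: 1.298×4180×(T − 42.96) = 5425.6(T − 42.96)
5576.2 T = 81284 + 15061 + 233085 = 329430
T ≈ 59.08 °C, under the boiling point, so the assumption holds.

T_f ≈ 59.1 °C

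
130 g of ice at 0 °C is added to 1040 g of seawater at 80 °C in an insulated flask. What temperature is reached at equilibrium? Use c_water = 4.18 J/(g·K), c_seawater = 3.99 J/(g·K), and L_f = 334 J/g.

T_f ≈ 61.5 °C

Sum of m c ΔT and latent-heat terms is zero:
latent heat to melt: 130·334 = 43420
  meltwater 0→T: 130·4.18·T = 543.4 T
  seawater: 4149.6(T − 80)
4693 T = 331968 − 43420 = 288548
T ≈ 61.48 °C (positive, so assuming full melt was valid).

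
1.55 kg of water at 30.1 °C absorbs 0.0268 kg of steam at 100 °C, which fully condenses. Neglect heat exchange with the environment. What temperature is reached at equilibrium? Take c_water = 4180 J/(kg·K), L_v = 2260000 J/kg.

T_f ≈ 40.5 °C

Net heat exchanged in the isolated system is zero:
latent heat released on condensation: 0.0268·2260000 = 60568
  condensate cools 100→T: 0.0268·4180·(T − 100) = 112.02(T − 100)
  original water: 6479(T − 30.1)
6591 T = 60568 + 11202 + 195018 = 266788
T ≈ 40.48 °C (< 100 °C, so full condensation is consistent).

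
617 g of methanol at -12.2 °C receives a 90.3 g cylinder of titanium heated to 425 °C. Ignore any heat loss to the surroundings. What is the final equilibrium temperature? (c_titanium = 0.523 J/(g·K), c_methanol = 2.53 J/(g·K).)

T_f ≈ 0.6 °C

Set heat shed by the hot body equal to heat absorbed by the cold body:
90.3×0.523×(425 − T) = 617×2.53×(T − (-12.2))
47.23(425 − T) = 1561(T − (-12.2))
1608.2 T = 1027.1  ⇒  T ≈ 0.64 °C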